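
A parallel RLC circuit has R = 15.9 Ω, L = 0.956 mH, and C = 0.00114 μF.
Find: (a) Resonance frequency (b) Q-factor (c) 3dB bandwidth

Step 1 — Resonance: ω₀ = 1/√(LC) = 1/√(0.000956·1.14e-09) = 9.579e+05 rad/s.
Step 2 — f₀ = ω₀/(2π) = 1.525e+05 Hz.
Step 3 — Parallel Q: Q = R/(ω₀L) = 15.9/(9.579e+05·0.000956) = 0.01736.
Step 4 — Bandwidth: Δω = ω₀/Q = 5.517e+07 rad/s; BW = Δω/(2π) = 8.78e+06 Hz.

(a) f₀ = 1.525e+05 Hz  (b) Q = 0.01736  (c) BW = 8.78e+06 Hz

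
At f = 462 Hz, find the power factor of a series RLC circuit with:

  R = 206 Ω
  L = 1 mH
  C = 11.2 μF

Step 1 — Angular frequency: ω = 2π·f = 2π·462 = 2903 rad/s.
Step 2 — Component impedances:
  R: Z = R = 206 Ω
  L: Z = jωL = j·2903·0.001 = 0 + j2.903 Ω
  C: Z = 1/(jωC) = -j/(ω·C) = 0 - j30.76 Ω
Step 3 — Series combination: Z_total = R + L + C = 206 - j27.86 Ω = 207.9∠-7.7° Ω.
Step 4 — Power factor: PF = cos(φ) = Re(Z)/|Z| = 206/207.87 = 0.991.
Step 5 — Type: Im(Z) = -27.86 ⇒ leading (phase φ = -7.7°).

PF = 0.991 (leading, φ = -7.7°)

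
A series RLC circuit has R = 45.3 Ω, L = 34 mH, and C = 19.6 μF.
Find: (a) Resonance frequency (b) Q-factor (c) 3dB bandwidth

Step 1 — Resonance condition Im(Z)=0 gives ω₀ = 1/√(LC).
Step 2 — ω₀ = 1/√(0.034·1.96e-05) = 1225 rad/s.
Step 3 — f₀ = ω₀/(2π) = 195 Hz.
Step 4 — Series Q: Q = ω₀L/R = 1225·0.034/45.3 = 0.9194.
Step 5 — 3dB bandwidth: Δω = ω₀/Q = 1332 rad/s; BW = Δω/(2π) = 212.1 Hz.

(a) f₀ = 195 Hz  (b) Q = 0.9194  (c) BW = 212.1 Hz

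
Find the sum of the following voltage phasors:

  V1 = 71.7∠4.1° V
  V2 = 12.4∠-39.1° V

Step 1 — Convert each phasor to rectangular form:
  V1 = 71.7·(cos(4.1°) + j·sin(4.1°)) = 71.52 + j5.126 V
  V2 = 12.4·(cos(-39.1°) + j·sin(-39.1°)) = 9.623 - j7.82 V
Step 2 — Sum components: V_total = 81.14 - j2.694 V.
Step 3 — Convert to polar: |V_total| = 81.18 V, ∠V_total = -1.9°.

V_total = 81.18∠-1.9° V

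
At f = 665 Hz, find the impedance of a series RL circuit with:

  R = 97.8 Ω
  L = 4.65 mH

Step 1 — Angular frequency: ω = 2π·f = 2π·665 = 4178 rad/s.
Step 2 — Component impedances:
  R: Z = R = 97.8 Ω
  L: Z = jωL = j·4178·0.00465 = 0 + j19.43 Ω
Step 3 — Series combination: Z_total = R + L = 97.8 + j19.43 Ω = 99.71∠11.2° Ω.

Z = 97.8 + j19.43 Ω = 99.71∠11.2° Ω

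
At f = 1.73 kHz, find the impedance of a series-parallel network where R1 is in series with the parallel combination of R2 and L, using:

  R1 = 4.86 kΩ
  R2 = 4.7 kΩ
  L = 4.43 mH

Step 1 — Angular frequency: ω = 2π·f = 2π·1730 = 1.087e+04 rad/s.
Step 2 — Component impedances:
  R1: Z = R = 4860 Ω
  R2: Z = R = 4700 Ω
  L: Z = jωL = j·1.087e+04·0.00443 = 0 + j48.15 Ω
Step 3 — Parallel branch: R2 || L = 1/(1/R2 + 1/L) = 0.4933 + j48.15 Ω.
Step 4 — Series with R1: Z_total = R1 + (R2 || L) = 4860 + j48.15 Ω = 4861∠0.6° Ω.

Z = 4860 + j48.15 Ω = 4861∠0.6° Ω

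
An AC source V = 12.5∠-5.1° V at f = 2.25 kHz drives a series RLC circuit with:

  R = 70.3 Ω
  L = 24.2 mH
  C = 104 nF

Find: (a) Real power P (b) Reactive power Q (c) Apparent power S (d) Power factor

Step 1 — Angular frequency: ω = 2π·f = 2π·2250 = 1.414e+04 rad/s.
Step 2 — Component impedances:
  R: Z = R = 70.3 Ω
  L: Z = jωL = j·1.414e+04·0.0242 = 0 + j342.1 Ω
  C: Z = 1/(jωC) = -j/(ω·C) = 0 - j680.1 Ω
Step 3 — Series combination: Z_total = R + L + C = 70.3 - j338 Ω = 345.3∠-78.3° Ω.
Step 4 — Source phasor: V = 12.5∠-5.1° V = 12.45 - j1.111 V.
Step 5 — Current: I = V / Z = 0.01049 + j0.03465 A = 0.0362∠73.2° A.
Step 6 — Complex power: S = V·I* = 0.09215 - j0.4431 VA.
Step 7 — Real power: P = Re(S) = 0.09215 W.
Step 8 — Reactive power: Q = Im(S) = -0.4431 VAR.
Step 9 — Apparent power: |S| = 0.4526 VA.
Step 10 — Power factor: PF = P/|S| = 0.2036 (leading).

(a) P = 0.09215 W  (b) Q = -0.4431 VAR  (c) S = 0.4526 VA  (d) PF = 0.2036 (leading)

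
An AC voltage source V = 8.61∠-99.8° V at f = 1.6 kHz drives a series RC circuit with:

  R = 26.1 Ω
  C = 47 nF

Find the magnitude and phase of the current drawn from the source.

Step 1 — Angular frequency: ω = 2π·f = 2π·1600 = 1.005e+04 rad/s.
Step 2 — Component impedances:
  R: Z = R = 26.1 Ω
  C: Z = 1/(jωC) = -j/(ω·C) = 0 - j2116 Ω
Step 3 — Series combination: Z_total = R + C = 26.1 - j2116 Ω = 2117∠-89.3° Ω.
Step 4 — Source phasor: V = 8.61∠-99.8° V = -1.466 - j8.484 V.
Step 5 — Ohm's law: I = V / Z_total = (-1.466 - j8.484) / (26.1 - j2116) = 0.004 - j0.0007418 A.
Step 6 — Convert to polar: |I| = 0.004068 A, ∠I = -10.5°.

I = 0.004068∠-10.5° A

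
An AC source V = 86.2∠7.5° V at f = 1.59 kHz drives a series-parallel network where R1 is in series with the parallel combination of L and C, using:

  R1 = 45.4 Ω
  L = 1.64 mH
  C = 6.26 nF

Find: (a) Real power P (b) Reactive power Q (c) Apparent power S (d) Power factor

Step 1 — Angular frequency: ω = 2π·f = 2π·1590 = 9990 rad/s.
Step 2 — Component impedances:
  R1: Z = R = 45.4 Ω
  L: Z = jωL = j·9990·0.00164 = 0 + j16.38 Ω
  C: Z = 1/(jωC) = -j/(ω·C) = 0 - j1.599e+04 Ω
Step 3 — Parallel branch: L || C = 1/(1/L + 1/C) = 0 + j16.4 Ω.
Step 4 — Series with R1: Z_total = R1 + (L || C) = 45.4 + j16.4 Ω = 48.27∠19.9° Ω.
Step 5 — Source phasor: V = 86.2∠7.5° V = 85.46 + j11.25 V.
Step 6 — Current: I = V / Z = 1.744 - j0.3823 A = 1.786∠-12.4° A.
Step 7 — Complex power: S = V·I* = 144.8 + j52.3 VA.
Step 8 — Real power: P = Re(S) = 144.8 W.
Step 9 — Reactive power: Q = Im(S) = 52.3 VAR.
Step 10 — Apparent power: |S| = 153.9 VA.
Step 11 — Power factor: PF = P/|S| = 0.9405 (lagging).

(a) P = 144.8 W  (b) Q = 52.3 VAR  (c) S = 153.9 VA  (d) PF = 0.9405 (lagging)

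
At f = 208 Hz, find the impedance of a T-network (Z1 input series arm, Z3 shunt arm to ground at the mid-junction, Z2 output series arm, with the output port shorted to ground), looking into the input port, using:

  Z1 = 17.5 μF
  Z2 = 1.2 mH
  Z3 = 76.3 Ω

Step 1 — Angular frequency: ω = 2π·f = 2π·208 = 1307 rad/s.
Step 2 — Component impedances:
  Z1: Z = 1/(jωC) = -j/(ω·C) = 0 - j43.72 Ω
  Z2: Z = jωL = j·1307·0.0012 = 0 + j1.568 Ω
  Z3: Z = R = 76.3 Ω
Step 3 — With the output port shorted to ground, the output series arm Z2 runs from the junction to ground; the shunt arm Z3 also runs from the junction to ground. They appear in parallel: Z3 || Z2 = 0.03222 + j1.568 Ω.
Step 4 — Series with input arm Z1: Z_in = Z1 + (Z3 || Z2) = 0.03222 - j42.16 Ω = 42.16∠-90.0° Ω.

Z = 0.03222 - j42.16 Ω = 42.16∠-90.0° Ω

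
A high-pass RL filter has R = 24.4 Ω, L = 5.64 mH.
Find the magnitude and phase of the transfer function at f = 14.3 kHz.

Step 1 — Angular frequency: ω = 2π·1.43e+04 = 8.985e+04 rad/s.
Step 2 — Transfer function: H(jω) = jωL/(R + jωL).
Step 3 — Numerator jωL = j·506.8; denominator R + jωL = 24.4 + j506.8.
Step 4 — H = 0.9977 + j0.04804.
Step 5 — Magnitude: |H| = 0.9988 (-0.0 dB); phase: φ = 2.8°.

|H| = 0.9988 (-0.0 dB), φ = 2.8°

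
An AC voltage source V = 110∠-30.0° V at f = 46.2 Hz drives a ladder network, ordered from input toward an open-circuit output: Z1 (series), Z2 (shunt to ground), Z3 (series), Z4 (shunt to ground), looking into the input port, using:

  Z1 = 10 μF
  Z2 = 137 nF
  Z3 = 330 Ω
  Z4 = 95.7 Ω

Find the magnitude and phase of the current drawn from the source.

Step 1 — Angular frequency: ω = 2π·f = 2π·46.2 = 290.3 rad/s.
Step 2 — Component impedances:
  Z1: Z = 1/(jωC) = -j/(ω·C) = 0 - j344.5 Ω
  Z2: Z = 1/(jωC) = -j/(ω·C) = 0 - j2.515e+04 Ω
  Z3: Z = R = 330 Ω
  Z4: Z = R = 95.7 Ω
Step 3 — Ladder network (open output): work backward from the far end, alternating series and parallel combinations. Z_in = 425.6 - j351.7 Ω = 552.1∠-39.6° Ω.
Step 4 — Source phasor: V = 110∠-30.0° V = 95.26 - j55 V.
Step 5 — Ohm's law: I = V / Z_total = (95.26 - j55) / (425.6 - j351.7) = 0.1965 + j0.03313 A.
Step 6 — Convert to polar: |I| = 0.1992 A, ∠I = 9.6°.

I = 0.1992∠9.6° A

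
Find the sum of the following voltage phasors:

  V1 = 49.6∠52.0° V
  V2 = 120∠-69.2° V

Step 1 — Convert each phasor to rectangular form:
  V1 = 49.6·(cos(52.0°) + j·sin(52.0°)) = 30.54 + j39.09 V
  V2 = 120·(cos(-69.2°) + j·sin(-69.2°)) = 42.61 - j112.2 V
Step 2 — Sum components: V_total = 73.15 - j73.09 V.
Step 3 — Convert to polar: |V_total| = 103.4 V, ∠V_total = -45.0°.

V_total = 103.4∠-45.0° V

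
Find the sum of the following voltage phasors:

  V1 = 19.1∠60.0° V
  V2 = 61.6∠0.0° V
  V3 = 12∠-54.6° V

Step 1 — Convert each phasor to rectangular form:
  V1 = 19.1·(cos(60.0°) + j·sin(60.0°)) = 9.55 + j16.54 V
  V2 = 61.6·(cos(0.0°) + j·sin(0.0°)) = 61.6 V
  V3 = 12·(cos(-54.6°) + j·sin(-54.6°)) = 6.951 - j9.782 V
Step 2 — Sum components: V_total = 78.1 + j6.76 V.
Step 3 — Convert to polar: |V_total| = 78.39 V, ∠V_total = 4.9°.

V_total = 78.39∠4.9° V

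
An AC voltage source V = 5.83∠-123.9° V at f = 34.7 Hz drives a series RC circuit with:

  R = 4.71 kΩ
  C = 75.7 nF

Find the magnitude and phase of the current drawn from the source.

Step 1 — Angular frequency: ω = 2π·f = 2π·34.7 = 218 rad/s.
Step 2 — Component impedances:
  R: Z = R = 4710 Ω
  C: Z = 1/(jωC) = -j/(ω·C) = 0 - j6.059e+04 Ω
Step 3 — Series combination: Z_total = R + C = 4710 - j6.059e+04 Ω = 6.077e+04∠-85.6° Ω.
Step 4 — Source phasor: V = 5.83∠-123.9° V = -3.252 - j4.839 V.
Step 5 — Ohm's law: I = V / Z_total = (-3.252 - j4.839) / (4710 - j6.059e+04) = 7.524e-05 - j5.952e-05 A.
Step 6 — Convert to polar: |I| = 9.593e-05 A, ∠I = -38.3°.

I = 9.593e-05∠-38.3° A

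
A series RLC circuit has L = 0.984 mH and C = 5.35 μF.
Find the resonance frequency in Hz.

Step 1 — Resonance condition Im(Z)=0 gives ω₀ = 1/√(LC).
Step 2 — ω₀ = 1/√(0.000984·5.35e-06) = 1.378e+04 rad/s.
Step 3 — f₀ = ω₀/(2π) = 2194 Hz.

f₀ = 2194 Hz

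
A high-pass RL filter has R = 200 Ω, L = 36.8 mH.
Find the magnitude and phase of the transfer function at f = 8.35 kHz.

Step 1 — Angular frequency: ω = 2π·8350 = 5.246e+04 rad/s.
Step 2 — Transfer function: H(jω) = jωL/(R + jωL).
Step 3 — Numerator jωL = j·1931; denominator R + jωL = 200 + j1931.
Step 4 — H = 0.9894 + j0.1025.
Step 5 — Magnitude: |H| = 0.9947 (-0.0 dB); phase: φ = 5.9°.

|H| = 0.9947 (-0.0 dB), φ = 5.9°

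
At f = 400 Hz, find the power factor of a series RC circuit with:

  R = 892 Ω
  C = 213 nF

Step 1 — Angular frequency: ω = 2π·f = 2π·400 = 2513 rad/s.
Step 2 — Component impedances:
  R: Z = R = 892 Ω
  C: Z = 1/(jωC) = -j/(ω·C) = 0 - j1868 Ω
Step 3 — Series combination: Z_total = R + C = 892 - j1868 Ω = 2070∠-64.5° Ω.
Step 4 — Power factor: PF = cos(φ) = Re(Z)/|Z| = 892/2070 = 0.4309.
Step 5 — Type: Im(Z) = -1868 ⇒ leading (phase φ = -64.5°).

PF = 0.4309 (leading, φ = -64.5°)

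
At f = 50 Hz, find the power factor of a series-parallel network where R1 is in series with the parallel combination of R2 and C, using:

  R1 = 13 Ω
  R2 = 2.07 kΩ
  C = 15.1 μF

Step 1 — Angular frequency: ω = 2π·f = 2π·50 = 314.2 rad/s.
Step 2 — Component impedances:
  R1: Z = R = 13 Ω
  R2: Z = R = 2070 Ω
  C: Z = 1/(jωC) = -j/(ω·C) = 0 - j210.8 Ω
Step 3 — Parallel branch: R2 || C = 1/(1/R2 + 1/C) = 21.25 - j208.6 Ω.
Step 4 — Series with R1: Z_total = R1 + (R2 || C) = 34.25 - j208.6 Ω = 211.4∠-80.7° Ω.
Step 5 — Power factor: PF = cos(φ) = Re(Z)/|Z| = 34.25/211.4 = 0.162.
Step 6 — Type: Im(Z) = -208.6 ⇒ leading (phase φ = -80.7°).

PF = 0.162 (leading, φ = -80.7°)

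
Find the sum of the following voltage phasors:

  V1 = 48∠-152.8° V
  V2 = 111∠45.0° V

Step 1 — Convert each phasor to rectangular form:
  V1 = 48·(cos(-152.8°) + j·sin(-152.8°)) = -42.69 - j21.94 V
  V2 = 111·(cos(45.0°) + j·sin(45.0°)) = 78.49 + j78.49 V
Step 2 — Sum components: V_total = 35.8 + j56.55 V.
Step 3 — Convert to polar: |V_total| = 66.93 V, ∠V_total = 57.7°.

V_total = 66.93∠57.7° V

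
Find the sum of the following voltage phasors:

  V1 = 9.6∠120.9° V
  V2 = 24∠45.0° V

Step 1 — Convert each phasor to rectangular form:
  V1 = 9.6·(cos(120.9°) + j·sin(120.9°)) = -4.93 + j8.237 V
  V2 = 24·(cos(45.0°) + j·sin(45.0°)) = 16.97 + j16.97 V
Step 2 — Sum components: V_total = 12.04 + j25.21 V.
Step 3 — Convert to polar: |V_total| = 27.94 V, ∠V_total = 64.5°.

V_total = 27.94∠64.5° V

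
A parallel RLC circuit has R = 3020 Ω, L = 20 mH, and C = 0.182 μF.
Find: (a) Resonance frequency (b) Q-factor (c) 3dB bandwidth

Step 1 — Resonance: ω₀ = 1/√(LC) = 1/√(0.02·1.82e-07) = 1.657e+04 rad/s.
Step 2 — f₀ = ω₀/(2π) = 2638 Hz.
Step 3 — Parallel Q: Q = R/(ω₀L) = 3020/(1.657e+04·0.02) = 9.11.
Step 4 — Bandwidth: Δω = ω₀/Q = 1819 rad/s; BW = Δω/(2π) = 289.6 Hz.

(a) f₀ = 2638 Hz  (b) Q = 9.11  (c) BW = 289.6 Hz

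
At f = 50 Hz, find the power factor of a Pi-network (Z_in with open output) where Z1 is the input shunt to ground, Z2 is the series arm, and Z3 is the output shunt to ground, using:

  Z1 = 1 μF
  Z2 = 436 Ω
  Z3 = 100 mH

Step 1 — Angular frequency: ω = 2π·f = 2π·50 = 314.2 rad/s.
Step 2 — Component impedances:
  Z1: Z = 1/(jωC) = -j/(ω·C) = 0 - j3183 Ω
  Z2: Z = R = 436 Ω
  Z3: Z = jωL = j·314.2·0.1 = 0 + j31.42 Ω
Step 3 — With open output, the series arm Z2 and the output shunt Z3 appear in series to ground: Z2 + Z3 = 436 + j31.42 Ω.
Step 4 — Parallel with input shunt Z1: Z_in = Z1 || (Z2 + Z3) = 436.4 - j28.64 Ω = 437.3∠-3.8° Ω.
Step 5 — Power factor: PF = cos(φ) = Re(Z)/|Z| = 436.4/437.3 = 0.9979.
Step 6 — Type: Im(Z) = -28.64 ⇒ leading (phase φ = -3.8°).

PF = 0.9979 (leading, φ = -3.8°)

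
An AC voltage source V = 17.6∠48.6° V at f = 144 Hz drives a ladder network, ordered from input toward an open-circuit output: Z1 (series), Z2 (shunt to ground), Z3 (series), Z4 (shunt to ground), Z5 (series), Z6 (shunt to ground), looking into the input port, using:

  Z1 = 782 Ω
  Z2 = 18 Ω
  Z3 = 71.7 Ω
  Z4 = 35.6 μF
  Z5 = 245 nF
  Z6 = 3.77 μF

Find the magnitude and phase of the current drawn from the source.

Step 1 — Angular frequency: ω = 2π·f = 2π·144 = 904.8 rad/s.
Step 2 — Component impedances:
  Z1: Z = R = 782 Ω
  Z2: Z = R = 18 Ω
  Z3: Z = R = 71.7 Ω
  Z4: Z = 1/(jωC) = -j/(ω·C) = 0 - j31.05 Ω
  Z5: Z = 1/(jωC) = -j/(ω·C) = 0 - j4511 Ω
  Z6: Z = 1/(jωC) = -j/(ω·C) = 0 - j293.2 Ω
Step 3 — Ladder network (open output): work backward from the far end, alternating series and parallel combinations. Z_in = 796.8 - j1.111 Ω = 796.8∠-0.1° Ω.
Step 4 — Source phasor: V = 17.6∠48.6° V = 11.64 + j13.2 V.
Step 5 — Ohm's law: I = V / Z_total = (11.64 + j13.2) / (796.8 - j1.111) = 0.01458 + j0.01659 A.
Step 6 — Convert to polar: |I| = 0.02209 A, ∠I = 48.7°.

I = 0.02209∠48.7° A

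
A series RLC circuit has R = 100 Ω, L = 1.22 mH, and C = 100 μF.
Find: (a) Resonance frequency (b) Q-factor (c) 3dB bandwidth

Step 1 — Resonance condition Im(Z)=0 gives ω₀ = 1/√(LC).
Step 2 — ω₀ = 1/√(0.00122·0.0001) = 2863 rad/s.
Step 3 — f₀ = ω₀/(2π) = 455.7 Hz.
Step 4 — Series Q: Q = ω₀L/R = 2863·0.00122/100 = 0.03493.
Step 5 — 3dB bandwidth: Δω = ω₀/Q = 8.197e+04 rad/s; BW = Δω/(2π) = 1.305e+04 Hz.

(a) f₀ = 455.7 Hz  (b) Q = 0.03493  (c) BW = 1.305e+04 Hz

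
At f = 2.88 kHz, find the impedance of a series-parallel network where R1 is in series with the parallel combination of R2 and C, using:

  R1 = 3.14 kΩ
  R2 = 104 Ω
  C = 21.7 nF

Step 1 — Angular frequency: ω = 2π·f = 2π·2880 = 1.81e+04 rad/s.
Step 2 — Component impedances:
  R1: Z = R = 3140 Ω
  R2: Z = R = 104 Ω
  C: Z = 1/(jωC) = -j/(ω·C) = 0 - j2547 Ω
Step 3 — Parallel branch: R2 || C = 1/(1/R2 + 1/C) = 103.8 - j4.24 Ω.
Step 4 — Series with R1: Z_total = R1 + (R2 || C) = 3244 - j4.24 Ω = 3244∠-0.1° Ω.

Z = 3244 - j4.24 Ω = 3244∠-0.1° Ω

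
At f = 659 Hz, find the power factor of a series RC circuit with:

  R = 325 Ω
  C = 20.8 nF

Step 1 — Angular frequency: ω = 2π·f = 2π·659 = 4141 rad/s.
Step 2 — Component impedances:
  R: Z = R = 325 Ω
  C: Z = 1/(jωC) = -j/(ω·C) = 0 - j1.161e+04 Ω
Step 3 — Series combination: Z_total = R + C = 325 - j1.161e+04 Ω = 1.162e+04∠-88.4° Ω.
Step 4 — Power factor: PF = cos(φ) = Re(Z)/|Z| = 325/11616 = 0.02798.
Step 5 — Type: Im(Z) = -1.161e+04 ⇒ leading (phase φ = -88.4°).

PF = 0.02798 (leading, φ = -88.4°)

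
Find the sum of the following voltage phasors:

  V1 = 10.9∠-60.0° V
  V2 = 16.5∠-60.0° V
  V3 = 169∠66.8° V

Step 1 — Convert each phasor to rectangular form:
  V1 = 10.9·(cos(-60.0°) + j·sin(-60.0°)) = 5.45 - j9.44 V
  V2 = 16.5·(cos(-60.0°) + j·sin(-60.0°)) = 8.25 - j14.29 V
  V3 = 169·(cos(66.8°) + j·sin(66.8°)) = 66.58 + j155.3 V
Step 2 — Sum components: V_total = 80.28 + j131.6 V.
Step 3 — Convert to polar: |V_total| = 154.2 V, ∠V_total = 58.6°.

V_total = 154.2∠58.6° V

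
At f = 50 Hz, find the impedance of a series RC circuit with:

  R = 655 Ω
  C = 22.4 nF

Step 1 — Angular frequency: ω = 2π·f = 2π·50 = 314.2 rad/s.
Step 2 — Component impedances:
  R: Z = R = 655 Ω
  C: Z = 1/(jωC) = -j/(ω·C) = 0 - j1.421e+05 Ω
Step 3 — Series combination: Z_total = R + C = 655 - j1.421e+05 Ω = 1.421e+05∠-89.7° Ω.

Z = 655 - j1.421e+05 Ω = 1.421e+05∠-89.7° Ω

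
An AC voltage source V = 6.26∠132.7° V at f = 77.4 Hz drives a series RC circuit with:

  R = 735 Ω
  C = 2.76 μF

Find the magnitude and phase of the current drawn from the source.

Step 1 — Angular frequency: ω = 2π·f = 2π·77.4 = 486.3 rad/s.
Step 2 — Component impedances:
  R: Z = R = 735 Ω
  C: Z = 1/(jωC) = -j/(ω·C) = 0 - j745 Ω
Step 3 — Series combination: Z_total = R + C = 735 - j745 Ω = 1047∠-45.4° Ω.
Step 4 — Source phasor: V = 6.26∠132.7° V = -4.245 + j4.601 V.
Step 5 — Ohm's law: I = V / Z_total = (-4.245 + j4.601) / (735 - j745) = -0.005978 + j0.0001996 A.
Step 6 — Convert to polar: |I| = 0.005982 A, ∠I = 178.1°.

I = 0.005982∠178.1° A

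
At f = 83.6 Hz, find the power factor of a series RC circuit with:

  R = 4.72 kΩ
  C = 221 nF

Step 1 — Angular frequency: ω = 2π·f = 2π·83.6 = 525.3 rad/s.
Step 2 — Component impedances:
  R: Z = R = 4720 Ω
  C: Z = 1/(jωC) = -j/(ω·C) = 0 - j8614 Ω
Step 3 — Series combination: Z_total = R + C = 4720 - j8614 Ω = 9823∠-61.3° Ω.
Step 4 — Power factor: PF = cos(φ) = Re(Z)/|Z| = 4720/9823 = 0.4805.
Step 5 — Type: Im(Z) = -8614 ⇒ leading (phase φ = -61.3°).

PF = 0.4805 (leading, φ = -61.3°)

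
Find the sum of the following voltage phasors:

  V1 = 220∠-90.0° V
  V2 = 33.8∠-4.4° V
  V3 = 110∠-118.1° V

Step 1 — Convert each phasor to rectangular form:
  V1 = 220·(cos(-90.0°) + j·sin(-90.0°)) = 0 - j220 V
  V2 = 33.8·(cos(-4.4°) + j·sin(-4.4°)) = 33.7 - j2.593 V
  V3 = 110·(cos(-118.1°) + j·sin(-118.1°)) = -51.81 - j97.03 V
Step 2 — Sum components: V_total = -18.11 - j319.6 V.
Step 3 — Convert to polar: |V_total| = 320.1 V, ∠V_total = -93.2°.

V_total = 320.1∠-93.2° V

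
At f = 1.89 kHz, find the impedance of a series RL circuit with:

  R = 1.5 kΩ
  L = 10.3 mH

Step 1 — Angular frequency: ω = 2π·f = 2π·1890 = 1.188e+04 rad/s.
Step 2 — Component impedances:
  R: Z = R = 1500 Ω
  L: Z = jωL = j·1.188e+04·0.0103 = 0 + j122.3 Ω
Step 3 — Series combination: Z_total = R + L = 1500 + j122.3 Ω = 1505∠4.7° Ω.

Z = 1500 + j122.3 Ω = 1505∠4.7° Ω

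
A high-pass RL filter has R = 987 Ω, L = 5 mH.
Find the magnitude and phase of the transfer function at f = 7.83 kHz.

Step 1 — Angular frequency: ω = 2π·7830 = 4.92e+04 rad/s.
Step 2 — Transfer function: H(jω) = jωL/(R + jωL).
Step 3 — Numerator jωL = j·246; denominator R + jωL = 987 + j246.
Step 4 — H = 0.05848 + j0.2347.
Step 5 — Magnitude: |H| = 0.2418 (-12.3 dB); phase: φ = 76.0°.

|H| = 0.2418 (-12.3 dB), φ = 76.0°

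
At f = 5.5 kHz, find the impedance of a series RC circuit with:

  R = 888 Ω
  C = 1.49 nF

Step 1 — Angular frequency: ω = 2π·f = 2π·5500 = 3.456e+04 rad/s.
Step 2 — Component impedances:
  R: Z = R = 888 Ω
  C: Z = 1/(jωC) = -j/(ω·C) = 0 - j1.942e+04 Ω
Step 3 — Series combination: Z_total = R + C = 888 - j1.942e+04 Ω = 1.944e+04∠-87.4° Ω.

Z = 888 - j1.942e+04 Ω = 1.944e+04∠-87.4° Ω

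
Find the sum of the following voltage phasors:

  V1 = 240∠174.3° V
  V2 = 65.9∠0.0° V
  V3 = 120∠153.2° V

Step 1 — Convert each phasor to rectangular form:
  V1 = 240·(cos(174.3°) + j·sin(174.3°)) = -238.8 + j23.84 V
  V2 = 65.9·(cos(0.0°) + j·sin(0.0°)) = 65.9 V
  V3 = 120·(cos(153.2°) + j·sin(153.2°)) = -107.1 + j54.11 V
Step 2 — Sum components: V_total = -280 + j77.94 V.
Step 3 — Convert to polar: |V_total| = 290.7 V, ∠V_total = 164.4°.

V_total = 290.7∠164.4° V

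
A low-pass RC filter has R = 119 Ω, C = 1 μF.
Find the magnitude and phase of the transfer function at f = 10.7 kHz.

Step 1 — Angular frequency: ω = 2π·1.07e+04 = 6.723e+04 rad/s.
Step 2 — Transfer function: H(jω) = 1/(1 + jωRC).
Step 3 — Denominator: 1 + jωRC = 1 + j·6.723e+04·119·1e-06 = 1 + j8.
Step 4 — H = 0.01538 - j0.1231.
Step 5 — Magnitude: |H| = 0.124 (-18.1 dB); phase: φ = -82.9°.

|H| = 0.124 (-18.1 dB), φ = -82.9°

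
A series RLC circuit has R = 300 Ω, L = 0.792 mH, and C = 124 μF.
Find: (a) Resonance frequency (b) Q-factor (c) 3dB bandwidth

Step 1 — Resonance condition Im(Z)=0 gives ω₀ = 1/√(LC).
Step 2 — ω₀ = 1/√(0.000792·0.000124) = 3191 rad/s.
Step 3 — f₀ = ω₀/(2π) = 507.9 Hz.
Step 4 — Series Q: Q = ω₀L/R = 3191·0.000792/300 = 0.008424.
Step 5 — 3dB bandwidth: Δω = ω₀/Q = 3.788e+05 rad/s; BW = Δω/(2π) = 6.029e+04 Hz.

(a) f₀ = 507.9 Hz  (b) Q = 0.008424  (c) BW = 6.029e+04 Hz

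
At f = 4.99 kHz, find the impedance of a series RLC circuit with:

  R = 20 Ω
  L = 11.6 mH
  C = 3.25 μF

Step 1 — Angular frequency: ω = 2π·f = 2π·4990 = 3.135e+04 rad/s.
Step 2 — Component impedances:
  R: Z = R = 20 Ω
  L: Z = jωL = j·3.135e+04·0.0116 = 0 + j363.7 Ω
  C: Z = 1/(jωC) = -j/(ω·C) = 0 - j9.814 Ω
Step 3 — Series combination: Z_total = R + L + C = 20 + j353.9 Ω = 354.4∠86.8° Ω.

Z = 20 + j353.9 Ω = 354.4∠86.8° Ω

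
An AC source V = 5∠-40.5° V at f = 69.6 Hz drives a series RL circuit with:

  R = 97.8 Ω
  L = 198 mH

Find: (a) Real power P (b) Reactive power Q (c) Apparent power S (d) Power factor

Step 1 — Angular frequency: ω = 2π·f = 2π·69.6 = 437.3 rad/s.
Step 2 — Component impedances:
  R: Z = R = 97.8 Ω
  L: Z = jωL = j·437.3·0.198 = 0 + j86.59 Ω
Step 3 — Series combination: Z_total = R + L = 97.8 + j86.59 Ω = 130.6∠41.5° Ω.
Step 4 — Source phasor: V = 5∠-40.5° V = 3.802 - j3.247 V.
Step 5 — Current: I = V / Z = 0.005314 - j0.03791 A = 0.03828∠-82.0° A.
Step 6 — Complex power: S = V·I* = 0.1433 + j0.1269 VA.
Step 7 — Real power: P = Re(S) = 0.1433 W.
Step 8 — Reactive power: Q = Im(S) = 0.1269 VAR.
Step 9 — Apparent power: |S| = 0.1914 VA.
Step 10 — Power factor: PF = P/|S| = 0.7487 (lagging).

(a) P = 0.1433 W  (b) Q = 0.1269 VAR  (c) S = 0.1914 VA  (d) PF = 0.7487 (lagging)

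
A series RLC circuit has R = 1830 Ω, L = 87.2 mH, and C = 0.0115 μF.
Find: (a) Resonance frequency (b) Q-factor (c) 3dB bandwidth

Step 1 — Resonance: ω₀ = 1/√(LC) = 1/√(0.0872·1.15e-08) = 3.158e+04 rad/s.
Step 2 — f₀ = ω₀/(2π) = 5026 Hz.
Step 3 — Series Q: Q = ω₀L/R = 3.158e+04·0.0872/1830 = 1.505.
Step 4 — Bandwidth: Δω = ω₀/Q = 2.099e+04 rad/s; BW = Δω/(2π) = 3340 Hz.

(a) f₀ = 5026 Hz  (b) Q = 1.505  (c) BW = 3340 Hz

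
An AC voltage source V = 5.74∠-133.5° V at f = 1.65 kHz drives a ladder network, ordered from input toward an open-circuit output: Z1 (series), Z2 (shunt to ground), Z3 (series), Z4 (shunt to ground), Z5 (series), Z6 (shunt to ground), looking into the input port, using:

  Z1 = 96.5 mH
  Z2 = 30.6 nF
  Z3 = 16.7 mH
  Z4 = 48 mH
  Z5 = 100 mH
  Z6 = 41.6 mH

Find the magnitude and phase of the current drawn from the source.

Step 1 — Angular frequency: ω = 2π·f = 2π·1650 = 1.037e+04 rad/s.
Step 2 — Component impedances:
  Z1: Z = jωL = j·1.037e+04·0.0965 = 0 + j1000 Ω
  Z2: Z = 1/(jωC) = -j/(ω·C) = 0 - j3152 Ω
  Z3: Z = jωL = j·1.037e+04·0.0167 = 0 + j173.1 Ω
  Z4: Z = jωL = j·1.037e+04·0.048 = 0 + j497.6 Ω
  Z5: Z = jωL = j·1.037e+04·0.1 = 0 + j1037 Ω
  Z6: Z = jωL = j·1.037e+04·0.0416 = 0 + j431.3 Ω
Step 3 — Ladder network (open output): work backward from the far end, alternating series and parallel combinations. Z_in = 0 + j1659 Ω = 1659∠90.0° Ω.
Step 4 — Source phasor: V = 5.74∠-133.5° V = -3.951 - j4.164 V.
Step 5 — Ohm's law: I = V / Z_total = (-3.951 - j4.164) / (0 + j1659) = -0.00251 + j0.002382 A.
Step 6 — Convert to polar: |I| = 0.00346 A, ∠I = 136.5°.

I = 0.00346∠136.5° A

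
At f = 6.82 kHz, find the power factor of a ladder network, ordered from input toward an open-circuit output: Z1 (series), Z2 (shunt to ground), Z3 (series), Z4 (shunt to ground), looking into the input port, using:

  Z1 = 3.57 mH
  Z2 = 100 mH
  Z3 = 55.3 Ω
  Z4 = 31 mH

Step 1 — Angular frequency: ω = 2π·f = 2π·6820 = 4.285e+04 rad/s.
Step 2 — Component impedances:
  Z1: Z = jωL = j·4.285e+04·0.00357 = 0 + j153 Ω
  Z2: Z = jωL = j·4.285e+04·0.1 = 0 + j4285 Ω
  Z3: Z = R = 55.3 Ω
  Z4: Z = jωL = j·4.285e+04·0.031 = 0 + j1328 Ω
Step 3 — Ladder network (open output): work backward from the far end, alternating series and parallel combinations. Z_in = 32.22 + j1167 Ω = 1168∠88.4° Ω.
Step 4 — Power factor: PF = cos(φ) = Re(Z)/|Z| = 32.22/1168 = 0.02759.
Step 5 — Type: Im(Z) = 1167 ⇒ lagging (phase φ = 88.4°).

PF = 0.02759 (lagging, φ = 88.4°)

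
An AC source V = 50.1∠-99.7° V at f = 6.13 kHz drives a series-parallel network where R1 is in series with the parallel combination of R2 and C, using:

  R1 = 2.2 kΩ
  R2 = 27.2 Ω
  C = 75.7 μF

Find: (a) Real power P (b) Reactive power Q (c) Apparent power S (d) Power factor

Step 1 — Angular frequency: ω = 2π·f = 2π·6130 = 3.852e+04 rad/s.
Step 2 — Component impedances:
  R1: Z = R = 2200 Ω
  R2: Z = R = 27.2 Ω
  C: Z = 1/(jωC) = -j/(ω·C) = 0 - j0.343 Ω
Step 3 — Parallel branch: R2 || C = 1/(1/R2 + 1/C) = 0.004324 - j0.3429 Ω.
Step 4 — Series with R1: Z_total = R1 + (R2 || C) = 2200 - j0.3429 Ω = 2200∠-0.0° Ω.
Step 5 — Source phasor: V = 50.1∠-99.7° V = -8.441 - j49.38 V.
Step 6 — Current: I = V / Z = -0.003833 - j0.02245 A = 0.02277∠-99.7° A.
Step 7 — Complex power: S = V·I* = 1.141 - j0.0001778 VA.
Step 8 — Real power: P = Re(S) = 1.141 W.
Step 9 — Reactive power: Q = Im(S) = -0.0001778 VAR.
Step 10 — Apparent power: |S| = 1.141 VA.
Step 11 — Power factor: PF = P/|S| = 1 (leading).

(a) P = 1.141 W  (b) Q = -0.0001778 VAR  (c) S = 1.141 VA  (d) PF = 1 (leading)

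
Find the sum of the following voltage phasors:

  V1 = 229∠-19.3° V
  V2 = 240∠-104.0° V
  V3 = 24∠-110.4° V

Step 1 — Convert each phasor to rectangular form:
  V1 = 229·(cos(-19.3°) + j·sin(-19.3°)) = 216.1 - j75.69 V
  V2 = 240·(cos(-104.0°) + j·sin(-104.0°)) = -58.06 - j232.9 V
  V3 = 24·(cos(-110.4°) + j·sin(-110.4°)) = -8.366 - j22.49 V
Step 2 — Sum components: V_total = 149.7 - j331.1 V.
Step 3 — Convert to polar: |V_total| = 363.3 V, ∠V_total = -65.7°.

V_total = 363.3∠-65.7° V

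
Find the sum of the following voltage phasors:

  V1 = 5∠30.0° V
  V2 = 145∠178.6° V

Step 1 — Convert each phasor to rectangular form:
  V1 = 5·(cos(30.0°) + j·sin(30.0°)) = 4.33 + j2.5 V
  V2 = 145·(cos(178.6°) + j·sin(178.6°)) = -145 + j3.543 V
Step 2 — Sum components: V_total = -140.6 + j6.043 V.
Step 3 — Convert to polar: |V_total| = 140.8 V, ∠V_total = 177.5°.

V_total = 140.8∠177.5° V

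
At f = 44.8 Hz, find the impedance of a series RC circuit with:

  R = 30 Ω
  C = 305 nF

Step 1 — Angular frequency: ω = 2π·f = 2π·44.8 = 281.5 rad/s.
Step 2 — Component impedances:
  R: Z = R = 30 Ω
  C: Z = 1/(jωC) = -j/(ω·C) = 0 - j1.165e+04 Ω
Step 3 — Series combination: Z_total = R + C = 30 - j1.165e+04 Ω = 1.165e+04∠-89.9° Ω.

Z = 30 - j1.165e+04 Ω = 1.165e+04∠-89.9° Ω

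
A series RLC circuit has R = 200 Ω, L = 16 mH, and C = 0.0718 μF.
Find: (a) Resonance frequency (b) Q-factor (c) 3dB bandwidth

Step 1 — Resonance: ω₀ = 1/√(LC) = 1/√(0.016·7.18e-08) = 2.95e+04 rad/s.
Step 2 — f₀ = ω₀/(2π) = 4696 Hz.
Step 3 — Series Q: Q = ω₀L/R = 2.95e+04·0.016/200 = 2.36.
Step 4 — Bandwidth: Δω = ω₀/Q = 1.25e+04 rad/s; BW = Δω/(2π) = 1989 Hz.

(a) f₀ = 4696 Hz  (b) Q = 2.36  (c) BW = 1989 Hz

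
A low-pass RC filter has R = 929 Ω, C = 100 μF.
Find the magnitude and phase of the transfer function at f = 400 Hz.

Step 1 — Angular frequency: ω = 2π·400 = 2513 rad/s.
Step 2 — Transfer function: H(jω) = 1/(1 + jωRC).
Step 3 — Denominator: 1 + jωRC = 1 + j·2513·929·0.0001 = 1 + j233.5.
Step 4 — H = 1.834e-05 - j0.004283.
Step 5 — Magnitude: |H| = 0.004283 (-47.4 dB); phase: φ = -89.8°.

|H| = 0.004283 (-47.4 dB), φ = -89.8°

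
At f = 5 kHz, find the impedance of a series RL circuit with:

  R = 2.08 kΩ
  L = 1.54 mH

Step 1 — Angular frequency: ω = 2π·f = 2π·5000 = 3.142e+04 rad/s.
Step 2 — Component impedances:
  R: Z = R = 2080 Ω
  L: Z = jωL = j·3.142e+04·0.00154 = 0 + j48.38 Ω
Step 3 — Series combination: Z_total = R + L = 2080 + j48.38 Ω = 2081∠1.3° Ω.

Z = 2080 + j48.38 Ω = 2081∠1.3° Ω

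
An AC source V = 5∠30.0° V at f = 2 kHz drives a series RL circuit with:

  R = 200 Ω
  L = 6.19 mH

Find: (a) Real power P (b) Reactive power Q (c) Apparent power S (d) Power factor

Step 1 — Angular frequency: ω = 2π·f = 2π·2000 = 1.257e+04 rad/s.
Step 2 — Component impedances:
  R: Z = R = 200 Ω
  L: Z = jωL = j·1.257e+04·0.00619 = 0 + j77.79 Ω
Step 3 — Series combination: Z_total = R + L = 200 + j77.79 Ω = 214.6∠21.3° Ω.
Step 4 — Source phasor: V = 5∠30.0° V = 4.33 + j2.5 V.
Step 5 — Current: I = V / Z = 0.02303 + j0.003543 A = 0.0233∠8.7° A.
Step 6 — Complex power: S = V·I* = 0.1086 + j0.04223 VA.
Step 7 — Real power: P = Re(S) = 0.1086 W.
Step 8 — Reactive power: Q = Im(S) = 0.04223 VAR.
Step 9 — Apparent power: |S| = 0.1165 VA.
Step 10 — Power factor: PF = P/|S| = 0.932 (lagging).

(a) P = 0.1086 W  (b) Q = 0.04223 VAR  (c) S = 0.1165 VA  (d) PF = 0.932 (lagging)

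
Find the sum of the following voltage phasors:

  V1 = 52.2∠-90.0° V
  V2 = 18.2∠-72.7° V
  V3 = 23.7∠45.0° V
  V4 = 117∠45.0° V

Step 1 — Convert each phasor to rectangular form:
  V1 = 52.2·(cos(-90.0°) + j·sin(-90.0°)) = 0 - j52.2 V
  V2 = 18.2·(cos(-72.7°) + j·sin(-72.7°)) = 5.412 - j17.38 V
  V3 = 23.7·(cos(45.0°) + j·sin(45.0°)) = 16.76 + j16.76 V
  V4 = 117·(cos(45.0°) + j·sin(45.0°)) = 82.73 + j82.73 V
Step 2 — Sum components: V_total = 104.9 + j29.91 V.
Step 3 — Convert to polar: |V_total| = 109.1 V, ∠V_total = 15.9°.

V_total = 109.1∠15.9° V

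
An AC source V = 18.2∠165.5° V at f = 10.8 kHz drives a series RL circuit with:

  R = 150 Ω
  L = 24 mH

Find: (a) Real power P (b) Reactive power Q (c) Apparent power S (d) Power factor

Step 1 — Angular frequency: ω = 2π·f = 2π·1.08e+04 = 6.786e+04 rad/s.
Step 2 — Component impedances:
  R: Z = R = 150 Ω
  L: Z = jωL = j·6.786e+04·0.024 = 0 + j1629 Ω
Step 3 — Series combination: Z_total = R + L = 150 + j1629 Ω = 1635∠84.7° Ω.
Step 4 — Source phasor: V = 18.2∠165.5° V = -17.62 + j4.557 V.
Step 5 — Current: I = V / Z = 0.001786 + j0.01098 A = 0.01113∠80.8° A.
Step 6 — Complex power: S = V·I* = 0.01858 + j0.2017 VA.
Step 7 — Real power: P = Re(S) = 0.01858 W.
Step 8 — Reactive power: Q = Im(S) = 0.2017 VAR.
Step 9 — Apparent power: |S| = 0.2025 VA.
Step 10 — Power factor: PF = P/|S| = 0.09172 (lagging).

(a) P = 0.01858 W  (b) Q = 0.2017 VAR  (c) S = 0.2025 VA  (d) PF = 0.09172 (lagging)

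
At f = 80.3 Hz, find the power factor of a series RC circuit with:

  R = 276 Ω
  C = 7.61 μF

Step 1 — Angular frequency: ω = 2π·f = 2π·80.3 = 504.5 rad/s.
Step 2 — Component impedances:
  R: Z = R = 276 Ω
  C: Z = 1/(jωC) = -j/(ω·C) = 0 - j260.4 Ω
Step 3 — Series combination: Z_total = R + C = 276 - j260.4 Ω = 379.5∠-43.3° Ω.
Step 4 — Power factor: PF = cos(φ) = Re(Z)/|Z| = 276/379.5 = 0.7273.
Step 5 — Type: Im(Z) = -260.4 ⇒ leading (phase φ = -43.3°).

PF = 0.7273 (leading, φ = -43.3°)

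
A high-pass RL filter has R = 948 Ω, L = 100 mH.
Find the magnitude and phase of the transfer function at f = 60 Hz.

Step 1 — Angular frequency: ω = 2π·60 = 377 rad/s.
Step 2 — Transfer function: H(jω) = jωL/(R + jωL).
Step 3 — Numerator jωL = j·37.7; denominator R + jωL = 948 + j37.7.
Step 4 — H = 0.001579 + j0.0397.
Step 5 — Magnitude: |H| = 0.03974 (-28.0 dB); phase: φ = 87.7°.

|H| = 0.03974 (-28.0 dB), φ = 87.7°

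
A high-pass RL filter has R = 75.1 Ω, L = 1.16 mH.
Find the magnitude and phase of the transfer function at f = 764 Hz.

Step 1 — Angular frequency: ω = 2π·764 = 4800 rad/s.
Step 2 — Transfer function: H(jω) = jωL/(R + jωL).
Step 3 — Numerator jωL = j·5.568; denominator R + jωL = 75.1 + j5.568.
Step 4 — H = 0.005468 + j0.07374.
Step 5 — Magnitude: |H| = 0.07394 (-22.6 dB); phase: φ = 85.8°.

|H| = 0.07394 (-22.6 dB), φ = 85.8°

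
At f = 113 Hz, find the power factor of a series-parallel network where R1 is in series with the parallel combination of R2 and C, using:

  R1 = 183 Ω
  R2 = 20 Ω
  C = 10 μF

Step 1 — Angular frequency: ω = 2π·f = 2π·113 = 710 rad/s.
Step 2 — Component impedances:
  R1: Z = R = 183 Ω
  R2: Z = R = 20 Ω
  C: Z = 1/(jωC) = -j/(ω·C) = 0 - j140.8 Ω
Step 3 — Parallel branch: R2 || C = 1/(1/R2 + 1/C) = 19.6 - j2.784 Ω.
Step 4 — Series with R1: Z_total = R1 + (R2 || C) = 202.6 - j2.784 Ω = 202.6∠-0.8° Ω.
Step 5 — Power factor: PF = cos(φ) = Re(Z)/|Z| = 202.6/202.62 = 0.9999.
Step 6 — Type: Im(Z) = -2.784 ⇒ leading (phase φ = -0.8°).

PF = 0.9999 (leading, φ = -0.8°)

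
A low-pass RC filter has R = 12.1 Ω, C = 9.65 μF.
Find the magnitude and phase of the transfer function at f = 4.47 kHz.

Step 1 — Angular frequency: ω = 2π·4470 = 2.809e+04 rad/s.
Step 2 — Transfer function: H(jω) = 1/(1 + jωRC).
Step 3 — Denominator: 1 + jωRC = 1 + j·2.809e+04·12.1·9.65e-06 = 1 + j3.279.
Step 4 — H = 0.08507 - j0.279.
Step 5 — Magnitude: |H| = 0.2917 (-10.7 dB); phase: φ = -73.0°.

|H| = 0.2917 (-10.7 dB), φ = -73.0°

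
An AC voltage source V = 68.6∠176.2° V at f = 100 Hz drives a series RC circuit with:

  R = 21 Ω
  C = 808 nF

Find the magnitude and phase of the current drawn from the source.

Step 1 — Angular frequency: ω = 2π·f = 2π·100 = 628.3 rad/s.
Step 2 — Component impedances:
  R: Z = R = 21 Ω
  C: Z = 1/(jωC) = -j/(ω·C) = 0 - j1970 Ω
Step 3 — Series combination: Z_total = R + C = 21 - j1970 Ω = 1970∠-89.4° Ω.
Step 4 — Source phasor: V = 68.6∠176.2° V = -68.45 + j4.546 V.
Step 5 — Ohm's law: I = V / Z_total = (-68.45 + j4.546) / (21 - j1970) = -0.002678 - j0.03472 A.
Step 6 — Convert to polar: |I| = 0.03482 A, ∠I = -94.4°.

I = 0.03482∠-94.4° A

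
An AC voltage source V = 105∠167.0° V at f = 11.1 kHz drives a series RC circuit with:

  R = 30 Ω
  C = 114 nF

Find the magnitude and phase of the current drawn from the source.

Step 1 — Angular frequency: ω = 2π·f = 2π·1.11e+04 = 6.974e+04 rad/s.
Step 2 — Component impedances:
  R: Z = R = 30 Ω
  C: Z = 1/(jωC) = -j/(ω·C) = 0 - j125.8 Ω
Step 3 — Series combination: Z_total = R + C = 30 - j125.8 Ω = 129.3∠-76.6° Ω.
Step 4 — Source phasor: V = 105∠167.0° V = -102.3 + j23.62 V.
Step 5 — Ohm's law: I = V / Z_total = (-102.3 + j23.62) / (30 - j125.8) = -0.3613 - j0.7273 A.
Step 6 — Convert to polar: |I| = 0.812 A, ∠I = -116.4°.

I = 0.812∠-116.4° A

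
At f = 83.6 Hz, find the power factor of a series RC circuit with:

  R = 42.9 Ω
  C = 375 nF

Step 1 — Angular frequency: ω = 2π·f = 2π·83.6 = 525.3 rad/s.
Step 2 — Component impedances:
  R: Z = R = 42.9 Ω
  C: Z = 1/(jωC) = -j/(ω·C) = 0 - j5077 Ω
Step 3 — Series combination: Z_total = R + C = 42.9 - j5077 Ω = 5077∠-89.5° Ω.
Step 4 — Power factor: PF = cos(φ) = Re(Z)/|Z| = 42.9/5077 = 0.00845.
Step 5 — Type: Im(Z) = -5077 ⇒ leading (phase φ = -89.5°).

PF = 0.00845 (leading, φ = -89.5°)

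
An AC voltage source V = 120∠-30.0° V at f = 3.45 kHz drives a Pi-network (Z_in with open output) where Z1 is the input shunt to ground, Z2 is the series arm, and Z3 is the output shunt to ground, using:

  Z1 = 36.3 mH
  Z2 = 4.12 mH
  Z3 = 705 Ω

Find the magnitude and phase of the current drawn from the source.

Step 1 — Angular frequency: ω = 2π·f = 2π·3450 = 2.168e+04 rad/s.
Step 2 — Component impedances:
  Z1: Z = jωL = j·2.168e+04·0.0363 = 0 + j786.9 Ω
  Z2: Z = jωL = j·2.168e+04·0.00412 = 0 + j89.31 Ω
  Z3: Z = R = 705 Ω
Step 3 — With open output, the series arm Z2 and the output shunt Z3 appear in series to ground: Z2 + Z3 = 705 + j89.31 Ω.
Step 4 — Parallel with input shunt Z1: Z_in = Z1 || (Z2 + Z3) = 345.1 + j357.9 Ω = 497.2∠46.0° Ω.
Step 5 — Source phasor: V = 120∠-30.0° V = 103.9 - j60 V.
Step 6 — Ohm's law: I = V / Z_total = (103.9 - j60) / (345.1 + j357.9) = 0.05822 - j0.2342 A.
Step 7 — Convert to polar: |I| = 0.2413 A, ∠I = -76.0°.

I = 0.2413∠-76.0° A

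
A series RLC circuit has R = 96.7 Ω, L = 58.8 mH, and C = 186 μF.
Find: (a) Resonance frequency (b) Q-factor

Step 1 — Resonance condition Im(Z)=0 gives ω₀ = 1/√(LC).
Step 2 — ω₀ = 1/√(0.0588·0.000186) = 302.4 rad/s.
Step 3 — f₀ = ω₀/(2π) = 48.13 Hz.
Step 4 — Series Q: Q = ω₀L/R = 302.4·0.0588/96.7 = 0.1839.

(a) f₀ = 48.13 Hz  (b) Q = 0.1839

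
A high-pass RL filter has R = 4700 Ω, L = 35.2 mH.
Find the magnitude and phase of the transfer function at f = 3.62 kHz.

Step 1 — Angular frequency: ω = 2π·3620 = 2.275e+04 rad/s.
Step 2 — Transfer function: H(jω) = jωL/(R + jωL).
Step 3 — Numerator jωL = j·800.6; denominator R + jωL = 4700 + j800.6.
Step 4 — H = 0.0282 + j0.1655.
Step 5 — Magnitude: |H| = 0.1679 (-15.5 dB); phase: φ = 80.3°.

|H| = 0.1679 (-15.5 dB), φ = 80.3°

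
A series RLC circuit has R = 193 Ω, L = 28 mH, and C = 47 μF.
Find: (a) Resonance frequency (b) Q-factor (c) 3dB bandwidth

Step 1 — Resonance: ω₀ = 1/√(LC) = 1/√(0.028·4.7e-05) = 871.7 rad/s.
Step 2 — f₀ = ω₀/(2π) = 138.7 Hz.
Step 3 — Series Q: Q = ω₀L/R = 871.7·0.028/193 = 0.1265.
Step 4 — Bandwidth: Δω = ω₀/Q = 6893 rad/s; BW = Δω/(2π) = 1097 Hz.

(a) f₀ = 138.7 Hz  (b) Q = 0.1265  (c) BW = 1097 Hz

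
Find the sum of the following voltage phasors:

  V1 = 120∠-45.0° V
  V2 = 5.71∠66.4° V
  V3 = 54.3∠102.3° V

Step 1 — Convert each phasor to rectangular form:
  V1 = 120·(cos(-45.0°) + j·sin(-45.0°)) = 84.85 - j84.85 V
  V2 = 5.71·(cos(66.4°) + j·sin(66.4°)) = 2.286 + j5.232 V
  V3 = 54.3·(cos(102.3°) + j·sin(102.3°)) = -11.57 + j53.05 V
Step 2 — Sum components: V_total = 75.57 - j26.57 V.
Step 3 — Convert to polar: |V_total| = 80.1 V, ∠V_total = -19.4°.

V_total = 80.1∠-19.4° V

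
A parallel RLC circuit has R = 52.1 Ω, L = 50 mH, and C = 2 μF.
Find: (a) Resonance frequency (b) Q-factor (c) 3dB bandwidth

Step 1 — Resonance: ω₀ = 1/√(LC) = 1/√(0.05·2e-06) = 3162 rad/s.
Step 2 — f₀ = ω₀/(2π) = 503.3 Hz.
Step 3 — Parallel Q: Q = R/(ω₀L) = 52.1/(3162·0.05) = 0.3295.
Step 4 — Bandwidth: Δω = ω₀/Q = 9597 rad/s; BW = Δω/(2π) = 1527 Hz.

(a) f₀ = 503.3 Hz  (b) Q = 0.3295  (c) BW = 1527 Hz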